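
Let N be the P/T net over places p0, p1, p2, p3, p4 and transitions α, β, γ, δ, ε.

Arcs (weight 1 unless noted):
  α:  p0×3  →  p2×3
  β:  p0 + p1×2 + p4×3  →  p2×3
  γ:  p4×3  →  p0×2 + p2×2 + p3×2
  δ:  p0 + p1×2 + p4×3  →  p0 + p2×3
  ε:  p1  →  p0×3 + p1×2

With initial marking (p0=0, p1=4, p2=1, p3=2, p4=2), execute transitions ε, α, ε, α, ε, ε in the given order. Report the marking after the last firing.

(p0=6, p1=8, p2=7, p3=2, p4=2)

step 1: fire ε:  (p0=0, p1=4, p2=1, p3=2, p4=2) → (p0=3, p1=5, p2=1, p3=2, p4=2)
step 2: fire α:  (p0=3, p1=5, p2=1, p3=2, p4=2) → (p0=0, p1=5, p2=4, p3=2, p4=2)
step 3: fire ε:  (p0=0, p1=5, p2=4, p3=2, p4=2) → (p0=3, p1=6, p2=4, p3=2, p4=2)
step 4: fire α:  (p0=3, p1=6, p2=4, p3=2, p4=2) → (p0=0, p1=6, p2=7, p3=2, p4=2)
step 5: fire ε:  (p0=0, p1=6, p2=7, p3=2, p4=2) → (p0=3, p1=7, p2=7, p3=2, p4=2)
step 6: fire ε:  (p0=3, p1=7, p2=7, p3=2, p4=2) → (p0=6, p1=8, p2=7, p3=2, p4=2)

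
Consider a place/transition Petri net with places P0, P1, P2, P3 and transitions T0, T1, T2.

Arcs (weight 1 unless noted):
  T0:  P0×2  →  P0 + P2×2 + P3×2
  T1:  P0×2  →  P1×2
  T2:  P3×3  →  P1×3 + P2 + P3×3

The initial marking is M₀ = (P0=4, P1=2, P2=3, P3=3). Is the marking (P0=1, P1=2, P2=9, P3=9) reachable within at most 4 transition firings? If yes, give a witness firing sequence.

step 1: fire T0:  (P0=4, P1=2, P2=3, P3=3) → (P0=3, P1=2, P2=5, P3=5)
step 2: fire T0:  (P0=3, P1=2, P2=5, P3=5) → (P0=2, P1=2, P2=7, P3=7)
step 3: fire T0:  (P0=2, P1=2, P2=7, P3=7) → (P0=1, P1=2, P2=9, P3=9)

YES — reachable via ⟨T0, T0, T0⟩ (3 firings)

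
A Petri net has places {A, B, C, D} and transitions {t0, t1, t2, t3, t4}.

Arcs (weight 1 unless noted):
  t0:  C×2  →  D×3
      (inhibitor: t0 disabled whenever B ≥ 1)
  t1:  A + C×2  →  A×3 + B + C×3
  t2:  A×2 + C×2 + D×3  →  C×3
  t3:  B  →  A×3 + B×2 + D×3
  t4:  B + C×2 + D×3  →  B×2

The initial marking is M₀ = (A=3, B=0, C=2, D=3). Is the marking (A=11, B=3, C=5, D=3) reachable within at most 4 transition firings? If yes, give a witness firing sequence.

depth 0: 1 marking
depth 1: 4 markings reached so far
depth 2: 9 markings reached so far
depth 3: 16 markings reached so far
depth 4: 28 markings reached so far
target is not among the 28 markings reachable within 4 steps

NO — not reachable within 4 firings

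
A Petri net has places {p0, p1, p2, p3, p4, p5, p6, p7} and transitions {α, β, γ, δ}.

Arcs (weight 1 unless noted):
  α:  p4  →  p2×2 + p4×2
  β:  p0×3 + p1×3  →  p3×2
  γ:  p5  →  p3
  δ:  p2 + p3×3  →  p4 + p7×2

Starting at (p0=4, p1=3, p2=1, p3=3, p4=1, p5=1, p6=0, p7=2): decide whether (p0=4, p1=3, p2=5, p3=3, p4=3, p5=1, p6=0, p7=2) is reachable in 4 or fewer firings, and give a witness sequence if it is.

step 1: fire α:  (p0=4, p1=3, p2=1, p3=3, p4=1, p5=1, p6=0, p7=2) → (p0=4, p1=3, p2=3, p3=3, p4=2, p5=1, p6=0, p7=2)
step 2: fire α:  (p0=4, p1=3, p2=3, p3=3, p4=2, p5=1, p6=0, p7=2) → (p0=4, p1=3, p2=5, p3=3, p4=3, p5=1, p6=0, p7=2)

YES — reachable via ⟨α, α⟩ (2 firings)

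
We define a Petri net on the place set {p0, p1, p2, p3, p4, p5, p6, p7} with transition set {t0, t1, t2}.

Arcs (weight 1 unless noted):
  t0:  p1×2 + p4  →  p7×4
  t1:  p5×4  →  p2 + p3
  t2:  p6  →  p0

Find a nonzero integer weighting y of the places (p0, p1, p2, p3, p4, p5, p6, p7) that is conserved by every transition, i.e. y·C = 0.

Incidence matrix C (rows=places, cols=transitions):
       t0   t1   t2
   p0   0    0    1
   p1  -2    0    0
   p2   0    1    0
   p3   0    1    0
   p4  -1    0    0
   p5   0   -4    0
   p6   0    0   -1
   p7   4    0    0

Candidate y = [0, 0, 1, -1, 0, 0, 0, 0]; check y·C column-wise:
  col t0: 0·-2 + 1·0 + -1·0 + 0·-1 + 0·4 = 0
  col t1: 1·1 + -1·1 + 0·-4 = 0
  col t2: 0·1 + 1·0 + -1·0 + 0·-1 = 0

y = (p0:0, p1:0, p2:1, p3:-1, p4:0, p5:0, p6:0, p7:0)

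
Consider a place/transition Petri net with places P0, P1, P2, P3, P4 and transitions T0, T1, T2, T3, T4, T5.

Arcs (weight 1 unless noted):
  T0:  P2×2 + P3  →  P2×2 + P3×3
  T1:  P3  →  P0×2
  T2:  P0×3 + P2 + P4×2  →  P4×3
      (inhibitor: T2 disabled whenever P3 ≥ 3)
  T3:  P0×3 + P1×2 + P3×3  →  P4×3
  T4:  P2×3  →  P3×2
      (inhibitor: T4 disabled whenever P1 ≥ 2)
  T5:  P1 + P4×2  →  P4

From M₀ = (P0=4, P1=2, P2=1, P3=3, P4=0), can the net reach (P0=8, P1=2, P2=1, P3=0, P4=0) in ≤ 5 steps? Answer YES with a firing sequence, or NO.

depth 0: 1 marking
depth 1: 3 markings reached so far
depth 2: 4 markings reached so far
depth 3: 5 markings reached so far
depth 4: 5 markings reached so far
(frontier empty at depth 4; search complete)
target is not among the 5 markings reachable within 5 steps

NO — not reachable within 5 firings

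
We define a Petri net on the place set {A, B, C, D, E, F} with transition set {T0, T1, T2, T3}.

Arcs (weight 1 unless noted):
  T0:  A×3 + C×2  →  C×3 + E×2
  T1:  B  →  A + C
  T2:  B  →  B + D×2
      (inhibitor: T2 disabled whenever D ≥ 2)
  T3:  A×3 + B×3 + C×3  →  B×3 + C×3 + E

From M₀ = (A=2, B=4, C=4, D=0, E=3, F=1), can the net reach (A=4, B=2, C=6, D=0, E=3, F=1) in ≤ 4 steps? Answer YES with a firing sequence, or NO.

YES — reachable via ⟨T1, T1⟩ (2 firings)

step 1: fire T1:  (A=2, B=4, C=4, D=0, E=3, F=1) → (A=3, B=3, C=5, D=0, E=3, F=1)
step 2: fire T1:  (A=3, B=3, C=5, D=0, E=3, F=1) → (A=4, B=2, C=6, D=0, E=3, F=1)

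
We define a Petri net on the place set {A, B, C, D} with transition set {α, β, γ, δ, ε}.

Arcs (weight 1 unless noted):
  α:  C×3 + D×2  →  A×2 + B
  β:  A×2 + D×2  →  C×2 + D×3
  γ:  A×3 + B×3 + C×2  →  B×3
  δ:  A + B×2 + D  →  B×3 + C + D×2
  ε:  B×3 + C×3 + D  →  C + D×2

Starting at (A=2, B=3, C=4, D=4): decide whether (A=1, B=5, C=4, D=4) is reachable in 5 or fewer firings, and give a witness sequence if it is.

YES — reachable via ⟨α, β, δ⟩ (3 firings)

step 1: fire α:  (A=2, B=3, C=4, D=4) → (A=4, B=4, C=1, D=2)
step 2: fire β:  (A=4, B=4, C=1, D=2) → (A=2, B=4, C=3, D=3)
step 3: fire δ:  (A=2, B=4, C=3, D=3) → (A=1, B=5, C=4, D=4)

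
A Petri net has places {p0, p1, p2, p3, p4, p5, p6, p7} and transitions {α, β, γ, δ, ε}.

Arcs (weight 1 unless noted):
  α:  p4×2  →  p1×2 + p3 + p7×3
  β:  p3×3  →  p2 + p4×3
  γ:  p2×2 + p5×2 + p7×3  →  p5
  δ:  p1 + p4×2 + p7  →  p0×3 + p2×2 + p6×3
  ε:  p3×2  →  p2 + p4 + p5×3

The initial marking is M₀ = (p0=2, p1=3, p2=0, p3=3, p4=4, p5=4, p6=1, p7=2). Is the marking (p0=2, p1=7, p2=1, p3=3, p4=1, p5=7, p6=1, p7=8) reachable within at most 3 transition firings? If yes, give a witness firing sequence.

step 1: fire α:  (p0=2, p1=3, p2=0, p3=3, p4=4, p5=4, p6=1, p7=2) → (p0=2, p1=5, p2=0, p3=4, p4=2, p5=4, p6=1, p7=5)
step 2: fire α:  (p0=2, p1=5, p2=0, p3=4, p4=2, p5=4, p6=1, p7=5) → (p0=2, p1=7, p2=0, p3=5, p4=0, p5=4, p6=1, p7=8)
step 3: fire ε:  (p0=2, p1=7, p2=0, p3=5, p4=0, p5=4, p6=1, p7=8) → (p0=2, p1=7, p2=1, p3=3, p4=1, p5=7, p6=1, p7=8)

YES — reachable via ⟨α, α, ε⟩ (3 firings)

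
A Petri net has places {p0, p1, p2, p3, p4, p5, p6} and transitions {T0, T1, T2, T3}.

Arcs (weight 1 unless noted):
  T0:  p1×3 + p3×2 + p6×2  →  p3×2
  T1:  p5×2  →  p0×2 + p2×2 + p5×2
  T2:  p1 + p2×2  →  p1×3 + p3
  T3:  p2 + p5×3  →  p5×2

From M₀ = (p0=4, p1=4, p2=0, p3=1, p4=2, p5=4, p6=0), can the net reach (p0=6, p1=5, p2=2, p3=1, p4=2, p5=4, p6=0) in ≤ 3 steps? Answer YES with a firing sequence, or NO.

depth 0: 1 marking
depth 1: 2 markings reached so far
depth 2: 5 markings reached so far
depth 3: 9 markings reached so far
target is not among the 9 markings reachable within 3 steps

NO — not reachable within 3 firings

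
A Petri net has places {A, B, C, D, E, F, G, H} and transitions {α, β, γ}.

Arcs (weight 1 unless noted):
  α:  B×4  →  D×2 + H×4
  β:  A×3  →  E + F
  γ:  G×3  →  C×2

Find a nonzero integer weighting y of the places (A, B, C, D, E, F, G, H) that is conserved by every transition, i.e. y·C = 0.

Incidence matrix C (rows=places, cols=transitions):
        α    β    γ
    A   0   -3    0
    B  -4    0    0
    C   0    0    2
    D   2    0    0
    E   0    1    0
    F   0    1    0
    G   0    0   -3
    H   4    0    0

Candidate y = [0, 1, 0, 2, 0, 0, 0, 0]; check y·C column-wise:
  col α: 1·-4 + 2·2 + 0·4 = 0
  col β: 0·-3 + 1·0 + 2·0 + 0·1 + 0·1 = 0
  col γ: 1·0 + 0·2 + 2·0 + 0·-3 = 0

y = (A:0, B:1, C:0, D:2, E:0, F:0, G:0, H:0)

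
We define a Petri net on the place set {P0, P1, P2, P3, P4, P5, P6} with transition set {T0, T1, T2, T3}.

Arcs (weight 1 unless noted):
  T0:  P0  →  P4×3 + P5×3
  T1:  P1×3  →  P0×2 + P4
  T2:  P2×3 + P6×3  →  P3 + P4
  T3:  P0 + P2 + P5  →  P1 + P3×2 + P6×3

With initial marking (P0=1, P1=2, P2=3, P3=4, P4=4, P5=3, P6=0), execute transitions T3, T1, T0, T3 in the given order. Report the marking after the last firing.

step 1: fire T3:  (P0=1, P1=2, P2=3, P3=4, P4=4, P5=3, P6=0) → (P0=0, P1=3, P2=2, P3=6, P4=4, P5=2, P6=3)
step 2: fire T1:  (P0=0, P1=3, P2=2, P3=6, P4=4, P5=2, P6=3) → (P0=2, P1=0, P2=2, P3=6, P4=5, P5=2, P6=3)
step 3: fire T0:  (P0=2, P1=0, P2=2, P3=6, P4=5, P5=2, P6=3) → (P0=1, P1=0, P2=2, P3=6, P4=8, P5=5, P6=3)
step 4: fire T3:  (P0=1, P1=0, P2=2, P3=6, P4=8, P5=5, P6=3) → (P0=0, P1=1, P2=1, P3=8, P4=8, P5=4, P6=6)

(P0=0, P1=1, P2=1, P3=8, P4=8, P5=4, P6=6)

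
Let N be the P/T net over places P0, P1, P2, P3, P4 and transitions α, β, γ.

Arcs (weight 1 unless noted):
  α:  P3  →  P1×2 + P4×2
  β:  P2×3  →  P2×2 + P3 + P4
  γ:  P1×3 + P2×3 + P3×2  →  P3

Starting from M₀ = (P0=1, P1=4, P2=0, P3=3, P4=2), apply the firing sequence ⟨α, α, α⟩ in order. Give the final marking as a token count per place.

(P0=1, P1=10, P2=0, P3=0, P4=8)

step 1: fire α:  (P0=1, P1=4, P2=0, P3=3, P4=2) → (P0=1, P1=6, P2=0, P3=2, P4=4)
step 2: fire α:  (P0=1, P1=6, P2=0, P3=2, P4=4) → (P0=1, P1=8, P2=0, P3=1, P4=6)
step 3: fire α:  (P0=1, P1=8, P2=0, P3=1, P4=6) → (P0=1, P1=10, P2=0, P3=0, P4=8)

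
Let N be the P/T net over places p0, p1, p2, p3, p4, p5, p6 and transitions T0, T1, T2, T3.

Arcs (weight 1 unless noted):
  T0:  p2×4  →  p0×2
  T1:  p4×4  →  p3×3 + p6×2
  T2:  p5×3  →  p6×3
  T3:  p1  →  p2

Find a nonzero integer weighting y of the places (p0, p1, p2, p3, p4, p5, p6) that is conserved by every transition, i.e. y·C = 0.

y = (p0:2, p1:1, p2:1, p3:0, p4:0, p5:0, p6:0)

Incidence matrix C (rows=places, cols=transitions):
       T0   T1   T2   T3
   p0   2    0    0    0
   p1   0    0    0   -1
   p2  -4    0    0    1
   p3   0    3    0    0
   p4   0   -4    0    0
   p5   0    0   -3    0
   p6   0    2    3    0

Candidate y = [2, 1, 1, 0, 0, 0, 0]; check y·C column-wise:
  col T0: 2·2 + 1·0 + 1·-4 = 0
  col T1: 2·0 + 1·0 + 1·0 + 0·3 + 0·-4 + 0·2 = 0
  col T2: 2·0 + 1·0 + 1·0 + 0·-3 + 0·3 = 0
  col T3: 2·0 + 1·-1 + 1·1 = 0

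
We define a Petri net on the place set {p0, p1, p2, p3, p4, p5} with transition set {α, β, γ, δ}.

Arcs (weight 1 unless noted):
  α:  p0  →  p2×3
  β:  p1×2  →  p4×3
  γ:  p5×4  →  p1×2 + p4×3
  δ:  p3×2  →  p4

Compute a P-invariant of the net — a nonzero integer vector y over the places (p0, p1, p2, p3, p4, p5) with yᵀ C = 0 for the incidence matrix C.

Incidence matrix C (rows=places, cols=transitions):
        α    β    γ    δ
   p0  -1    0    0    0
   p1   0   -2    2    0
   p2   3    0    0    0
   p3   0    0    0   -2
   p4   0    3    3    1
   p5   0    0   -4    0

Candidate y = [3, 0, 1, 0, 0, 0]; check y·C column-wise:
  col α: 3·-1 + 1·3 = 0
  col β: 3·0 + 0·-2 + 1·0 + 0·3 = 0
  col γ: 3·0 + 0·2 + 1·0 + 0·3 + 0·-4 = 0
  col δ: 3·0 + 1·0 + 0·-2 + 0·1 = 0

y = (p0:3, p1:0, p2:1, p3:0, p4:0, p5:0)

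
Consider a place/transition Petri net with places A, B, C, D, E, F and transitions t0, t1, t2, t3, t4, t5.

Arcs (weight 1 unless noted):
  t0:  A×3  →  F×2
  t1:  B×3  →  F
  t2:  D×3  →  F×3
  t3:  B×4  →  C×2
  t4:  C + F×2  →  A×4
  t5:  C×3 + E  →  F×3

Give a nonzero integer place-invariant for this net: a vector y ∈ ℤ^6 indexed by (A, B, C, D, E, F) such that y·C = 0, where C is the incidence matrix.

y = (A:2, B:1, C:2, D:3, E:3, F:3)

Incidence matrix C (rows=places, cols=transitions):
       t0   t1   t2   t3   t4   t5
    A  -3    0    0    0    4    0
    B   0   -3    0   -4    0    0
    C   0    0    0    2   -1   -3
    D   0    0   -3    0    0    0
    E   0    0    0    0    0   -1
    F   2    1    3    0   -2    3

Candidate y = [2, 1, 2, 3, 3, 3]; check y·C column-wise:
  col t0: 2·-3 + 1·0 + 2·0 + 3·0 + 3·0 + 3·2 = 0
  col t1: 2·0 + 1·-3 + 2·0 + 3·0 + 3·0 + 3·1 = 0
  col t2: 2·0 + 1·0 + 2·0 + 3·-3 + 3·0 + 3·3 = 0
  col t3: 2·0 + 1·-4 + 2·2 + 3·0 + 3·0 + 3·0 = 0
  col t4: 2·4 + 1·0 + 2·-1 + 3·0 + 3·0 + 3·-2 = 0
  col t5: 2·0 + 1·0 + 2·-3 + 3·0 + 3·-1 + 3·3 = 0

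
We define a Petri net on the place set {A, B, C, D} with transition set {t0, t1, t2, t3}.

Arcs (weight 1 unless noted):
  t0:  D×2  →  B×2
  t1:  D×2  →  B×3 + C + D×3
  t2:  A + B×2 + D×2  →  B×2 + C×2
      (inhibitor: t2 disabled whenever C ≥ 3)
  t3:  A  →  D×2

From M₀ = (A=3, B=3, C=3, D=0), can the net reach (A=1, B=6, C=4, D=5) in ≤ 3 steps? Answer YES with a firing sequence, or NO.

step 1: fire t3:  (A=3, B=3, C=3, D=0) → (A=2, B=3, C=3, D=2)
step 2: fire t1:  (A=2, B=3, C=3, D=2) → (A=2, B=6, C=4, D=3)
step 3: fire t3:  (A=2, B=6, C=4, D=3) → (A=1, B=6, C=4, D=5)

YES — reachable via ⟨t3, t1, t3⟩ (3 firings)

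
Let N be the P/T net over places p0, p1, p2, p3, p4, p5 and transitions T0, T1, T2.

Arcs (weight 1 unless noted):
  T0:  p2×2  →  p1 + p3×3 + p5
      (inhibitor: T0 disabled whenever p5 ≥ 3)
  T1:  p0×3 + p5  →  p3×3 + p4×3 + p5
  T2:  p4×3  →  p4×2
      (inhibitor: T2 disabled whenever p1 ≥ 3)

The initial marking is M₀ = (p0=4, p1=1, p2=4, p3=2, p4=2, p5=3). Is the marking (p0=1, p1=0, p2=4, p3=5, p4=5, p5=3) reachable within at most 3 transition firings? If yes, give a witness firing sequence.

depth 0: 1 marking
depth 1: 2 markings reached so far
depth 2: 3 markings reached so far
depth 3: 4 markings reached so far
target is not among the 4 markings reachable within 3 steps

NO — not reachable within 3 firings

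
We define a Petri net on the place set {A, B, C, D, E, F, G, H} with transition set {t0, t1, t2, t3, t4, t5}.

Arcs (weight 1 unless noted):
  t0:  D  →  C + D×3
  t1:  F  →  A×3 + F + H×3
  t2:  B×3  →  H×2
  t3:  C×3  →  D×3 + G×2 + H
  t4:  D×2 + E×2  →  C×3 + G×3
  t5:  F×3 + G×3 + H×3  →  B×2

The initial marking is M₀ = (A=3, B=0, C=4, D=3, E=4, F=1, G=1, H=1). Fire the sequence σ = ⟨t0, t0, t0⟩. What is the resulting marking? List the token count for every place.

(A=3, B=0, C=7, D=9, E=4, F=1, G=1, H=1)

step 1: fire t0:  (A=3, B=0, C=4, D=3, E=4, F=1, G=1, H=1) → (A=3, B=0, C=5, D=5, E=4, F=1, G=1, H=1)
step 2: fire t0:  (A=3, B=0, C=5, D=5, E=4, F=1, G=1, H=1) → (A=3, B=0, C=6, D=7, E=4, F=1, G=1, H=1)
step 3: fire t0:  (A=3, B=0, C=6, D=7, E=4, F=1, G=1, H=1) → (A=3, B=0, C=7, D=9, E=4, F=1, G=1, H=1)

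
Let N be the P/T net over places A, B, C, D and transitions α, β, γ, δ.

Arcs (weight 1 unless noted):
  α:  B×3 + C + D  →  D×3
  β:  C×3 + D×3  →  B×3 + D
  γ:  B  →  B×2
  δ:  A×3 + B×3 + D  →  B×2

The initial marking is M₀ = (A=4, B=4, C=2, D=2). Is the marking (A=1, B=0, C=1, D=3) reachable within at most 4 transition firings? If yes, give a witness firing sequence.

YES — reachable via ⟨δ, α⟩ (2 firings)

step 1: fire δ:  (A=4, B=4, C=2, D=2) → (A=1, B=3, C=2, D=1)
step 2: fire α:  (A=1, B=3, C=2, D=1) → (A=1, B=0, C=1, D=3)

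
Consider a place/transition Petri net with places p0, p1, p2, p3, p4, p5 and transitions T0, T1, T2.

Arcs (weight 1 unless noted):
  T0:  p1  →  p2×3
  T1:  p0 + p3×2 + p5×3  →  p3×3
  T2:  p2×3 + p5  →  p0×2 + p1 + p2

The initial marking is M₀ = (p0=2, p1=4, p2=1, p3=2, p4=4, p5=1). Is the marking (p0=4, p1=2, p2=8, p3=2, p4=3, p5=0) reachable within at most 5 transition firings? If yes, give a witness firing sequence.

depth 0: 1 marking
depth 1: 2 markings reached so far
depth 2: 4 markings reached so far
depth 3: 6 markings reached so far
depth 4: 8 markings reached so far
depth 5: 9 markings reached so far
target is not among the 9 markings reachable within 5 steps

NO — not reachable within 5 firings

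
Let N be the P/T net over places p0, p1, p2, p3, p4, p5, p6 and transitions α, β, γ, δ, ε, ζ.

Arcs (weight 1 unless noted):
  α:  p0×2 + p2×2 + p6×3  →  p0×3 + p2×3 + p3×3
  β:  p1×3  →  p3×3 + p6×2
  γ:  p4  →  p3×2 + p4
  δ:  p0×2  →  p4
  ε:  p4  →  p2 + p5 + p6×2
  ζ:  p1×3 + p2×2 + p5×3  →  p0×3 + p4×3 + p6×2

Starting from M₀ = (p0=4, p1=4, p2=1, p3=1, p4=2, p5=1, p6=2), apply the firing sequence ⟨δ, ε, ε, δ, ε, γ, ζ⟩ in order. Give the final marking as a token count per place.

(p0=3, p1=1, p2=2, p3=3, p4=4, p5=1, p6=10)

step 1: fire δ:  (p0=4, p1=4, p2=1, p3=1, p4=2, p5=1, p6=2) → (p0=2, p1=4, p2=1, p3=1, p4=3, p5=1, p6=2)
step 2: fire ε:  (p0=2, p1=4, p2=1, p3=1, p4=3, p5=1, p6=2) → (p0=2, p1=4, p2=2, p3=1, p4=2, p5=2, p6=4)
step 3: fire ε:  (p0=2, p1=4, p2=2, p3=1, p4=2, p5=2, p6=4) → (p0=2, p1=4, p2=3, p3=1, p4=1, p5=3, p6=6)
step 4: fire δ:  (p0=2, p1=4, p2=3, p3=1, p4=1, p5=3, p6=6) → (p0=0, p1=4, p2=3, p3=1, p4=2, p5=3, p6=6)
step 5: fire ε:  (p0=0, p1=4, p2=3, p3=1, p4=2, p5=3, p6=6) → (p0=0, p1=4, p2=4, p3=1, p4=1, p5=4, p6=8)
step 6: fire γ:  (p0=0, p1=4, p2=4, p3=1, p4=1, p5=4, p6=8) → (p0=0, p1=4, p2=4, p3=3, p4=1, p5=4, p6=8)
step 7: fire ζ:  (p0=0, p1=4, p2=4, p3=3, p4=1, p5=4, p6=8) → (p0=3, p1=1, p2=2, p3=3, p4=4, p5=1, p6=10)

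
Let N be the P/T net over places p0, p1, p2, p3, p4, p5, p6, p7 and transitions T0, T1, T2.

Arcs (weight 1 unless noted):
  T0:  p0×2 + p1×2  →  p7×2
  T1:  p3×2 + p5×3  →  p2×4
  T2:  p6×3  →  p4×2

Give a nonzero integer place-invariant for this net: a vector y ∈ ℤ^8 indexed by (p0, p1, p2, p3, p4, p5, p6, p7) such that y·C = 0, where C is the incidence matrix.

y = (p0:1, p1:-1, p2:0, p3:0, p4:0, p5:0, p6:0, p7:0)

Incidence matrix C (rows=places, cols=transitions):
       T0   T1   T2
   p0  -2    0    0
   p1  -2    0    0
   p2   0    4    0
   p3   0   -2    0
   p4   0    0    2
   p5   0   -3    0
   p6   0    0   -3
   p7   2    0    0

Candidate y = [1, -1, 0, 0, 0, 0, 0, 0]; check y·C column-wise:
  col T0: 1·-2 + -1·-2 + 0·2 = 0
  col T1: 1·0 + -1·0 + 0·4 + 0·-2 + 0·-3 = 0
  col T2: 1·0 + -1·0 + 0·2 + 0·-3 = 0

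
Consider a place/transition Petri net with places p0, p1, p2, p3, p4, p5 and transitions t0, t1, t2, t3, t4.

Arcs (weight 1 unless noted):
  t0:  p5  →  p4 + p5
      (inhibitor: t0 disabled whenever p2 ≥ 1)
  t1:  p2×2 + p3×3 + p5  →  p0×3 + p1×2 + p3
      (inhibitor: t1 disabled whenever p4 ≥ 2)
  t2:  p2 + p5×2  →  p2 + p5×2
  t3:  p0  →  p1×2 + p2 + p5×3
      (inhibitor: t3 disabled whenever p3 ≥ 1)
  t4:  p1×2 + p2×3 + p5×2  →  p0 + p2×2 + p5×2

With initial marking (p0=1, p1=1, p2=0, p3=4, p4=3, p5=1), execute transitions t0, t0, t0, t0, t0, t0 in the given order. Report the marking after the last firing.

step 1: fire t0:  (p0=1, p1=1, p2=0, p3=4, p4=3, p5=1) → (p0=1, p1=1, p2=0, p3=4, p4=4, p5=1)
step 2: fire t0:  (p0=1, p1=1, p2=0, p3=4, p4=4, p5=1) → (p0=1, p1=1, p2=0, p3=4, p4=5, p5=1)
step 3: fire t0:  (p0=1, p1=1, p2=0, p3=4, p4=5, p5=1) → (p0=1, p1=1, p2=0, p3=4, p4=6, p5=1)
step 4: fire t0:  (p0=1, p1=1, p2=0, p3=4, p4=6, p5=1) → (p0=1, p1=1, p2=0, p3=4, p4=7, p5=1)
step 5: fire t0:  (p0=1, p1=1, p2=0, p3=4, p4=7, p5=1) → (p0=1, p1=1, p2=0, p3=4, p4=8, p5=1)
step 6: fire t0:  (p0=1, p1=1, p2=0, p3=4, p4=8, p5=1) → (p0=1, p1=1, p2=0, p3=4, p4=9, p5=1)

(p0=1, p1=1, p2=0, p3=4, p4=9, p5=1)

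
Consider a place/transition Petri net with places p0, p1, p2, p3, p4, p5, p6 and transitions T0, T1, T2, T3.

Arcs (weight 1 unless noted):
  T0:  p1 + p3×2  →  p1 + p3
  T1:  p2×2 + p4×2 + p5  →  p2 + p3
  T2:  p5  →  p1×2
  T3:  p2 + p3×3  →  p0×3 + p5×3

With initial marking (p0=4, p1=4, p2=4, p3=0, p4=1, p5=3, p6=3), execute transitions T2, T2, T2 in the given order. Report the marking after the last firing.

step 1: fire T2:  (p0=4, p1=4, p2=4, p3=0, p4=1, p5=3, p6=3) → (p0=4, p1=6, p2=4, p3=0, p4=1, p5=2, p6=3)
step 2: fire T2:  (p0=4, p1=6, p2=4, p3=0, p4=1, p5=2, p6=3) → (p0=4, p1=8, p2=4, p3=0, p4=1, p5=1, p6=3)
step 3: fire T2:  (p0=4, p1=8, p2=4, p3=0, p4=1, p5=1, p6=3) → (p0=4, p1=10, p2=4, p3=0, p4=1, p5=0, p6=3)

(p0=4, p1=10, p2=4, p3=0, p4=1, p5=0, p6=3)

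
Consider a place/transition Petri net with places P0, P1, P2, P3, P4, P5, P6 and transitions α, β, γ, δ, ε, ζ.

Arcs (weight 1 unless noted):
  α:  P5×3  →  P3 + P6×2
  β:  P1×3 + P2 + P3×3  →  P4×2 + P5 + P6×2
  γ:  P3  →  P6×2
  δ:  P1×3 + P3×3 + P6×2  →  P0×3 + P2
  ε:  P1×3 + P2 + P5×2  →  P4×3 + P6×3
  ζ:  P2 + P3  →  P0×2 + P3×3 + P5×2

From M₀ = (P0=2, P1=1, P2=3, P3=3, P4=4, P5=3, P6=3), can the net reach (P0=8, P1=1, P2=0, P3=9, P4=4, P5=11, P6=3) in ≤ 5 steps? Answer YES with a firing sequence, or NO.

NO — not reachable within 5 firings

depth 0: 1 marking
depth 1: 4 markings reached so far
depth 2: 9 markings reached so far
depth 3: 16 markings reached so far
depth 4: 24 markings reached so far
depth 5: 33 markings reached so far
target is not among the 33 markings reachable within 5 steps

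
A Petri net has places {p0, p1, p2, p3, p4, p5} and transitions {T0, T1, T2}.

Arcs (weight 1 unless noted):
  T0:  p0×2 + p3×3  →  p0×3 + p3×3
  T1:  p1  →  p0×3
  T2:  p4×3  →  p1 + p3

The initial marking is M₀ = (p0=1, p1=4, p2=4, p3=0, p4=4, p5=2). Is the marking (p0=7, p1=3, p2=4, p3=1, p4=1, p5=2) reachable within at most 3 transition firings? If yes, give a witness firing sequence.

YES — reachable via ⟨T1, T1, T2⟩ (3 firings)

step 1: fire T1:  (p0=1, p1=4, p2=4, p3=0, p4=4, p5=2) → (p0=4, p1=3, p2=4, p3=0, p4=4, p5=2)
step 2: fire T1:  (p0=4, p1=3, p2=4, p3=0, p4=4, p5=2) → (p0=7, p1=2, p2=4, p3=0, p4=4, p5=2)
step 3: fire T2:  (p0=7, p1=2, p2=4, p3=0, p4=4, p5=2) → (p0=7, p1=3, p2=4, p3=1, p4=1, p5=2)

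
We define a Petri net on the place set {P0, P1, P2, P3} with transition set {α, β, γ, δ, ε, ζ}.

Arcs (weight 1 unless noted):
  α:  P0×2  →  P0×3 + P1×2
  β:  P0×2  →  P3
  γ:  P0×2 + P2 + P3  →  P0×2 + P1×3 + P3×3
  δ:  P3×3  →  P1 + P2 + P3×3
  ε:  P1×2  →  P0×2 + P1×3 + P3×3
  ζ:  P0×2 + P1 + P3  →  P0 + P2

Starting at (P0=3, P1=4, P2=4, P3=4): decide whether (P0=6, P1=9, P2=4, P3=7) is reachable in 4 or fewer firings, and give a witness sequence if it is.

depth 0: 1 marking
depth 1: 7 markings reached so far
depth 2: 26 markings reached so far
depth 3: 70 markings reached so far
depth 4: 159 markings reached so far
target is not among the 159 markings reachable within 4 steps

NO — not reachable within 4 firings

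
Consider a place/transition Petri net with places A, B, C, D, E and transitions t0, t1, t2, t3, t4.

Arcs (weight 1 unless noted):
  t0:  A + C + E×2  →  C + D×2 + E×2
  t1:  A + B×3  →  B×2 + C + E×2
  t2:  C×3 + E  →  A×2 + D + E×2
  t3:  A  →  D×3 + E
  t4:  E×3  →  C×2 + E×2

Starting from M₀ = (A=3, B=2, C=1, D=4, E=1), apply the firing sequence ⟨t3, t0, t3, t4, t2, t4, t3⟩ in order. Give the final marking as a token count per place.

(A=1, B=2, C=2, D=16, E=3)

step 1: fire t3:  (A=3, B=2, C=1, D=4, E=1) → (A=2, B=2, C=1, D=7, E=2)
step 2: fire t0:  (A=2, B=2, C=1, D=7, E=2) → (A=1, B=2, C=1, D=9, E=2)
step 3: fire t3:  (A=1, B=2, C=1, D=9, E=2) → (A=0, B=2, C=1, D=12, E=3)
step 4: fire t4:  (A=0, B=2, C=1, D=12, E=3) → (A=0, B=2, C=3, D=12, E=2)
step 5: fire t2:  (A=0, B=2, C=3, D=12, E=2) → (A=2, B=2, C=0, D=13, E=3)
step 6: fire t4:  (A=2, B=2, C=0, D=13, E=3) → (A=2, B=2, C=2, D=13, E=2)
step 7: fire t3:  (A=2, B=2, C=2, D=13, E=2) → (A=1, B=2, C=2, D=16, E=3)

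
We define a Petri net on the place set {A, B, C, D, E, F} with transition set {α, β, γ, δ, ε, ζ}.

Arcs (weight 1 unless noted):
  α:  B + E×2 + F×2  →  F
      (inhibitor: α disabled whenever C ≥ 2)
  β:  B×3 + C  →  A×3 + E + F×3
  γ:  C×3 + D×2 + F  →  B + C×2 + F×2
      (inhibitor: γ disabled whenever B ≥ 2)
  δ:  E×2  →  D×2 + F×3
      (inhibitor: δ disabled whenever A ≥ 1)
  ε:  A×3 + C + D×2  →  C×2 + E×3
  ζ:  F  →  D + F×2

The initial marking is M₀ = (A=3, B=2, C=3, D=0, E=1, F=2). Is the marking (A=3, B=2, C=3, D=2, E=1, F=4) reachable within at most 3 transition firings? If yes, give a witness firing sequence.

YES — reachable via ⟨ζ, ζ⟩ (2 firings)

step 1: fire ζ:  (A=3, B=2, C=3, D=0, E=1, F=2) → (A=3, B=2, C=3, D=1, E=1, F=3)
step 2: fire ζ:  (A=3, B=2, C=3, D=1, E=1, F=3) → (A=3, B=2, C=3, D=2, E=1, F=4)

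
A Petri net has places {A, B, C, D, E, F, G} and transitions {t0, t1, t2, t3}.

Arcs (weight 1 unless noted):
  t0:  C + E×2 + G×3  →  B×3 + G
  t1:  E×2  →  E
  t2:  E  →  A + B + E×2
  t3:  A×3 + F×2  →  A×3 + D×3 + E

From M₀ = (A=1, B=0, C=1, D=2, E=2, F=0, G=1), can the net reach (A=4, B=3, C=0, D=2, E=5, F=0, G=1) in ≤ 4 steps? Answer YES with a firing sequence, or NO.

depth 0: 1 marking
depth 1: 3 markings reached so far
depth 2: 5 markings reached so far
depth 3: 8 markings reached so far
depth 4: 11 markings reached so far
target is not among the 11 markings reachable within 4 steps

NO — not reachable within 4 firings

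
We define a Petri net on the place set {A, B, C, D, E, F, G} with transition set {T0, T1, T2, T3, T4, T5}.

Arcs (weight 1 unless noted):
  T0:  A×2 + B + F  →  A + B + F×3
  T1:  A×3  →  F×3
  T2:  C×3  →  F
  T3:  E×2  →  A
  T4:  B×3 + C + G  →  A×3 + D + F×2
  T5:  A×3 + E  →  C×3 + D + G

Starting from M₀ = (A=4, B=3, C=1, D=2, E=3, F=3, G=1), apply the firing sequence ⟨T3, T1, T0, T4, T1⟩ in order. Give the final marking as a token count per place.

step 1: fire T3:  (A=4, B=3, C=1, D=2, E=3, F=3, G=1) → (A=5, B=3, C=1, D=2, E=1, F=3, G=1)
step 2: fire T1:  (A=5, B=3, C=1, D=2, E=1, F=3, G=1) → (A=2, B=3, C=1, D=2, E=1, F=6, G=1)
step 3: fire T0:  (A=2, B=3, C=1, D=2, E=1, F=6, G=1) → (A=1, B=3, C=1, D=2, E=1, F=8, G=1)
step 4: fire T4:  (A=1, B=3, C=1, D=2, E=1, F=8, G=1) → (A=4, B=0, C=0, D=3, E=1, F=10, G=0)
step 5: fire T1:  (A=4, B=0, C=0, D=3, E=1, F=10, G=0) → (A=1, B=0, C=0, D=3, E=1, F=13, G=0)

(A=1, B=0, C=0, D=3, E=1, F=13, G=0)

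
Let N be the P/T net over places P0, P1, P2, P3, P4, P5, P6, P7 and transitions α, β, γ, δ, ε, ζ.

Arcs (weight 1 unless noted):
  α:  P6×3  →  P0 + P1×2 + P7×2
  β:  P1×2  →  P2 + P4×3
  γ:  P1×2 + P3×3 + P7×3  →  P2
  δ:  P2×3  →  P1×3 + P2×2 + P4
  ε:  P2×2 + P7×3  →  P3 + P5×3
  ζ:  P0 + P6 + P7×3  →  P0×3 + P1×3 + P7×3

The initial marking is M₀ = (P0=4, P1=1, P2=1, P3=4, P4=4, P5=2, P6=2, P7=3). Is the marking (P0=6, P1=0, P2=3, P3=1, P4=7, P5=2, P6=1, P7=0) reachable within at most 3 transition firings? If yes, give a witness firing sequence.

YES — reachable via ⟨ζ, β, γ⟩ (3 firings)

step 1: fire ζ:  (P0=4, P1=1, P2=1, P3=4, P4=4, P5=2, P6=2, P7=3) → (P0=6, P1=4, P2=1, P3=4, P4=4, P5=2, P6=1, P7=3)
step 2: fire β:  (P0=6, P1=4, P2=1, P3=4, P4=4, P5=2, P6=1, P7=3) → (P0=6, P1=2, P2=2, P3=4, P4=7, P5=2, P6=1, P7=3)
step 3: fire γ:  (P0=6, P1=2, P2=2, P3=4, P4=7, P5=2, P6=1, P7=3) → (P0=6, P1=0, P2=3, P3=1, P4=7, P5=2, P6=1, P7=0)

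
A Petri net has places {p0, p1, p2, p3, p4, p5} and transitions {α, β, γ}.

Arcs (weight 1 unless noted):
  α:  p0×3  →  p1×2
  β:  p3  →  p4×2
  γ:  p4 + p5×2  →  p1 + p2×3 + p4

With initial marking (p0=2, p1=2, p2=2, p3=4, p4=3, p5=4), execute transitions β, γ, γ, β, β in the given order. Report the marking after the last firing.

(p0=2, p1=4, p2=8, p3=1, p4=9, p5=0)

step 1: fire β:  (p0=2, p1=2, p2=2, p3=4, p4=3, p5=4) → (p0=2, p1=2, p2=2, p3=3, p4=5, p5=4)
step 2: fire γ:  (p0=2, p1=2, p2=2, p3=3, p4=5, p5=4) → (p0=2, p1=3, p2=5, p3=3, p4=5, p5=2)
step 3: fire γ:  (p0=2, p1=3, p2=5, p3=3, p4=5, p5=2) → (p0=2, p1=4, p2=8, p3=3, p4=5, p5=0)
step 4: fire β:  (p0=2, p1=4, p2=8, p3=3, p4=5, p5=0) → (p0=2, p1=4, p2=8, p3=2, p4=7, p5=0)
step 5: fire β:  (p0=2, p1=4, p2=8, p3=2, p4=7, p5=0) → (p0=2, p1=4, p2=8, p3=1, p4=9, p5=0)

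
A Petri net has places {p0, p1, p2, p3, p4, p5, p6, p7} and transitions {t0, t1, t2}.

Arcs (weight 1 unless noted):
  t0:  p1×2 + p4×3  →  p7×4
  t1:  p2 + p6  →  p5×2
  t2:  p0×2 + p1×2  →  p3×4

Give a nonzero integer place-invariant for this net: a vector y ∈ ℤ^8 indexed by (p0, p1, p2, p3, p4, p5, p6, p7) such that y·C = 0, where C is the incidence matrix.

Incidence matrix C (rows=places, cols=transitions):
       t0   t1   t2
   p0   0    0   -2
   p1  -2    0   -2
   p2   0   -1    0
   p3   0    0    4
   p4  -3    0    0
   p5   0    2    0
   p6   0   -1    0
   p7   4    0    0

Candidate y = [2, 0, 0, 1, 0, 0, 0, 0]; check y·C column-wise:
  col t0: 2·0 + 0·-2 + 1·0 + 0·-3 + 0·4 = 0
  col t1: 2·0 + 0·-1 + 1·0 + 0·2 + 0·-1 = 0
  col t2: 2·-2 + 0·-2 + 1·4 = 0

y = (p0:2, p1:0, p2:0, p3:1, p4:0, p5:0, p6:0, p7:0)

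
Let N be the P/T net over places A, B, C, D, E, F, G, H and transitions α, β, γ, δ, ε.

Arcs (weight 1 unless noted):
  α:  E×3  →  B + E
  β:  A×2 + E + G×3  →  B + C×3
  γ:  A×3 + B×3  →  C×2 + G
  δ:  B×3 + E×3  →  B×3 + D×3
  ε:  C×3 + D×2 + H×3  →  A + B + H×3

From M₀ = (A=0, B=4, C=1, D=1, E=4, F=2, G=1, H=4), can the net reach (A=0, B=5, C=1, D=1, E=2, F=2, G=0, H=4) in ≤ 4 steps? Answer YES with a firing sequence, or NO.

NO — not reachable within 4 firings

depth 0: 1 marking
depth 1: 3 markings reached so far
depth 2: 3 markings reached so far
(frontier empty at depth 2; search complete)
target is not among the 3 markings reachable within 4 steps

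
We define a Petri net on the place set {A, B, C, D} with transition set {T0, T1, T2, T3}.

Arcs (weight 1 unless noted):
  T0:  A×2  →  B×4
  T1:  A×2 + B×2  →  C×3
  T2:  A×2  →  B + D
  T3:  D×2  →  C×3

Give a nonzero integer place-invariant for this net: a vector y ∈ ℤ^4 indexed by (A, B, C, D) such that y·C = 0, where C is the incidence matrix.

y = (A:2, B:1, C:2, D:3)

Incidence matrix C (rows=places, cols=transitions):
       T0   T1   T2   T3
    A  -2   -2   -2    0
    B   4   -2    1    0
    C   0    3    0    3
    D   0    0    1   -2

Candidate y = [2, 1, 2, 3]; check y·C column-wise:
  col T0: 2·-2 + 1·4 + 2·0 + 3·0 = 0
  col T1: 2·-2 + 1·-2 + 2·3 + 3·0 = 0
  col T2: 2·-2 + 1·1 + 2·0 + 3·1 = 0
  col T3: 2·0 + 1·0 + 2·3 + 3·-2 = 0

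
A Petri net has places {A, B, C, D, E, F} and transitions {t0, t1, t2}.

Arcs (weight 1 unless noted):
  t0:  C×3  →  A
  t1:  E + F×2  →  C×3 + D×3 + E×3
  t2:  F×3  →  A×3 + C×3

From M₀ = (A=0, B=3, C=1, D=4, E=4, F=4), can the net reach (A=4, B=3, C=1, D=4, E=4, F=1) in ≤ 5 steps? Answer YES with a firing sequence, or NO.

YES — reachable via ⟨t2, t0⟩ (2 firings)

step 1: fire t2:  (A=0, B=3, C=1, D=4, E=4, F=4) → (A=3, B=3, C=4, D=4, E=4, F=1)
step 2: fire t0:  (A=3, B=3, C=4, D=4, E=4, F=1) → (A=4, B=3, C=1, D=4, E=4, F=1)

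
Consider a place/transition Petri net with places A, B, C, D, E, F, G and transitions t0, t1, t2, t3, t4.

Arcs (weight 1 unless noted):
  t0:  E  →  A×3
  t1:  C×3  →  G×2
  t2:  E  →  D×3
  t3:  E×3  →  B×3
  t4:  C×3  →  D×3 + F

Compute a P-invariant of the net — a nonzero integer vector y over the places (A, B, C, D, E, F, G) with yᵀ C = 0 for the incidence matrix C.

Incidence matrix C (rows=places, cols=transitions):
       t0   t1   t2   t3   t4
    A   3    0    0    0    0
    B   0    0    0    3    0
    C   0   -3    0    0   -3
    D   0    0    3    0    3
    E  -1    0   -1   -3    0
    F   0    0    0    0    1
    G   0    2    0    0    0

Candidate y = [1, 3, 0, 1, 3, -3, 0]; check y·C column-wise:
  col t0: 1·3 + 3·0 + 1·0 + 3·-1 + -3·0 = 0
  col t1: 1·0 + 3·0 + 0·-3 + 1·0 + 3·0 + -3·0 + 0·2 = 0
  col t2: 1·0 + 3·0 + 1·3 + 3·-1 + -3·0 = 0
  col t3: 1·0 + 3·3 + 1·0 + 3·-3 + -3·0 = 0
  col t4: 1·0 + 3·0 + 0·-3 + 1·3 + 3·0 + -3·1 = 0

y = (A:1, B:3, C:0, D:1, E:3, F:-3, G:0)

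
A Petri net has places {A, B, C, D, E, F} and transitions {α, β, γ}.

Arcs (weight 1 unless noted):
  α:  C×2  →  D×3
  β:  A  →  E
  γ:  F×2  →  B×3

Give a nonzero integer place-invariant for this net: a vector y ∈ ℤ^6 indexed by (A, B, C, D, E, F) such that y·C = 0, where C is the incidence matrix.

y = (A:0, B:0, C:3, D:2, E:0, F:0)

Incidence matrix C (rows=places, cols=transitions):
        α    β    γ
    A   0   -1    0
    B   0    0    3
    C  -2    0    0
    D   3    0    0
    E   0    1    0
    F   0    0   -2

Candidate y = [0, 0, 3, 2, 0, 0]; check y·C column-wise:
  col α: 3·-2 + 2·3 = 0
  col β: 0·-1 + 3·0 + 2·0 + 0·1 = 0
  col γ: 0·3 + 3·0 + 2·0 + 0·-2 = 0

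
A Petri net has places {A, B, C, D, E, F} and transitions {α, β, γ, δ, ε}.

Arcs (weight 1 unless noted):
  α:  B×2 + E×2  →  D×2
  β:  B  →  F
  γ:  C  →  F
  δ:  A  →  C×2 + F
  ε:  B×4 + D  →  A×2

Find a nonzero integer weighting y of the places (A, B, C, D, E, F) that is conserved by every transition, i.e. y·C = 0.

y = (A:3, B:1, C:1, D:2, E:1, F:1)

Incidence matrix C (rows=places, cols=transitions):
        α    β    γ    δ    ε
    A   0    0    0   -1    2
    B  -2   -1    0    0   -4
    C   0    0   -1    2    0
    D   2    0    0    0   -1
    E  -2    0    0    0    0
    F   0    1    1    1    0

Candidate y = [3, 1, 1, 2, 1, 1]; check y·C column-wise:
  col α: 3·0 + 1·-2 + 1·0 + 2·2 + 1·-2 + 1·0 = 0
  col β: 3·0 + 1·-1 + 1·0 + 2·0 + 1·0 + 1·1 = 0
  col γ: 3·0 + 1·0 + 1·-1 + 2·0 + 1·0 + 1·1 = 0
  col δ: 3·-1 + 1·0 + 1·2 + 2·0 + 1·0 + 1·1 = 0
  col ε: 3·2 + 1·-4 + 1·0 + 2·-1 + 1·0 + 1·0 = 0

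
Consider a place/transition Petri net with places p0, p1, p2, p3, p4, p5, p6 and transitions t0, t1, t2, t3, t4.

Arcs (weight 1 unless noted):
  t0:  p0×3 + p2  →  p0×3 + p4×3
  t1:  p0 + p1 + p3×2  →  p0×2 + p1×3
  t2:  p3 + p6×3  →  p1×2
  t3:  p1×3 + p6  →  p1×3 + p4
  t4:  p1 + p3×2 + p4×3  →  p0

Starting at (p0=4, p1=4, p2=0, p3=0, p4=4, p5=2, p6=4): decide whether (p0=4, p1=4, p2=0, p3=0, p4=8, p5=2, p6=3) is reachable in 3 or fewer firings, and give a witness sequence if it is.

NO — not reachable within 3 firings

depth 0: 1 marking
depth 1: 2 markings reached so far
depth 2: 3 markings reached so far
depth 3: 4 markings reached so far
target is not among the 4 markings reachable within 3 steps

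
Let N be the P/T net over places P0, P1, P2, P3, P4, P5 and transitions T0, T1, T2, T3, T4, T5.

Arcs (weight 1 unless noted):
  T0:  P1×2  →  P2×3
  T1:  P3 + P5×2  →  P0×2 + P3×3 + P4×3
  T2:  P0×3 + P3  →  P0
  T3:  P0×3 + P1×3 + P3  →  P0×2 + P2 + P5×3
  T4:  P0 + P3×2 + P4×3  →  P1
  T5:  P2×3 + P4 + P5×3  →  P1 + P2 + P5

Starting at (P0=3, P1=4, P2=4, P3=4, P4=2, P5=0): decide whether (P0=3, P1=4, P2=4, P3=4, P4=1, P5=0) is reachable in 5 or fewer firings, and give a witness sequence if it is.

NO — not reachable within 5 firings

depth 0: 1 marking
depth 1: 4 markings reached so far
depth 2: 8 markings reached so far
depth 3: 12 markings reached so far
depth 4: 14 markings reached so far
depth 5: 15 markings reached so far
target is not among the 15 markings reachable within 5 steps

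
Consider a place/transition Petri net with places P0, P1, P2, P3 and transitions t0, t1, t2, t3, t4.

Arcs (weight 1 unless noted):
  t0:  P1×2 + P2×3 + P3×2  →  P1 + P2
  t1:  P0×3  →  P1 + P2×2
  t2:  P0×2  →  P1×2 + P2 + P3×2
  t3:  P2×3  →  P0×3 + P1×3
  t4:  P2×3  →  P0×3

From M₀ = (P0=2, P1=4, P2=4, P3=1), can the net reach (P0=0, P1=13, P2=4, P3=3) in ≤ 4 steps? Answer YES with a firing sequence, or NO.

NO — not reachable within 4 firings

depth 0: 1 marking
depth 1: 4 markings reached so far
depth 2: 9 markings reached so far
depth 3: 18 markings reached so far
depth 4: 31 markings reached so far
target is not among the 31 markings reachable within 4 steps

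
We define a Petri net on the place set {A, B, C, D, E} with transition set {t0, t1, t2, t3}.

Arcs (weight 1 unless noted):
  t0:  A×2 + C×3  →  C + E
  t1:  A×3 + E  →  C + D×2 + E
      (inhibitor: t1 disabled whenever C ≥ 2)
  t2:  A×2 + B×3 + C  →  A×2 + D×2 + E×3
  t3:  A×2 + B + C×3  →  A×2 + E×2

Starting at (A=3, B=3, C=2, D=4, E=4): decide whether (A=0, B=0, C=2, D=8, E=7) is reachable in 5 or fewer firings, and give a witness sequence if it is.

step 1: fire t2:  (A=3, B=3, C=2, D=4, E=4) → (A=3, B=0, C=1, D=6, E=7)
step 2: fire t1:  (A=3, B=0, C=1, D=6, E=7) → (A=0, B=0, C=2, D=8, E=7)

YES — reachable via ⟨t2, t1⟩ (2 firings)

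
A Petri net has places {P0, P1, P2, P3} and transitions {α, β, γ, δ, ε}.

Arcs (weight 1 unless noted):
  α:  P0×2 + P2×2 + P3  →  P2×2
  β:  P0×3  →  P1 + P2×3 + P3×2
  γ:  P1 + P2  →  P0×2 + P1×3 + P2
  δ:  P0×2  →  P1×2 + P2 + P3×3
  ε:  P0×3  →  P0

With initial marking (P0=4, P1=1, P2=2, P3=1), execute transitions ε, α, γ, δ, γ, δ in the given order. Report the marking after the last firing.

(P0=0, P1=9, P2=4, P3=6)

step 1: fire ε:  (P0=4, P1=1, P2=2, P3=1) → (P0=2, P1=1, P2=2, P3=1)
step 2: fire α:  (P0=2, P1=1, P2=2, P3=1) → (P0=0, P1=1, P2=2, P3=0)
step 3: fire γ:  (P0=0, P1=1, P2=2, P3=0) → (P0=2, P1=3, P2=2, P3=0)
step 4: fire δ:  (P0=2, P1=3, P2=2, P3=0) → (P0=0, P1=5, P2=3, P3=3)
step 5: fire γ:  (P0=0, P1=5, P2=3, P3=3) → (P0=2, P1=7, P2=3, P3=3)
step 6: fire δ:  (P0=2, P1=7, P2=3, P3=3) → (P0=0, P1=9, P2=4, P3=6)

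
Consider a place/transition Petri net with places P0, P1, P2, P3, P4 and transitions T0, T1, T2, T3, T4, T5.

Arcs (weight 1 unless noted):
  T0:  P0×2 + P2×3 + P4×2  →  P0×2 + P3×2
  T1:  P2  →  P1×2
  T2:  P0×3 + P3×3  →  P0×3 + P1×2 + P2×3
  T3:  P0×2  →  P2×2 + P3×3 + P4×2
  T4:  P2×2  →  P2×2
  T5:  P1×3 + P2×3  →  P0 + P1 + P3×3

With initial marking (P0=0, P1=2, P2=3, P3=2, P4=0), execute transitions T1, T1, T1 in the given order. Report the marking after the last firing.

(P0=0, P1=8, P2=0, P3=2, P4=0)

step 1: fire T1:  (P0=0, P1=2, P2=3, P3=2, P4=0) → (P0=0, P1=4, P2=2, P3=2, P4=0)
step 2: fire T1:  (P0=0, P1=4, P2=2, P3=2, P4=0) → (P0=0, P1=6, P2=1, P3=2, P4=0)
step 3: fire T1:  (P0=0, P1=6, P2=1, P3=2, P4=0) → (P0=0, P1=8, P2=0, P3=2, P4=0)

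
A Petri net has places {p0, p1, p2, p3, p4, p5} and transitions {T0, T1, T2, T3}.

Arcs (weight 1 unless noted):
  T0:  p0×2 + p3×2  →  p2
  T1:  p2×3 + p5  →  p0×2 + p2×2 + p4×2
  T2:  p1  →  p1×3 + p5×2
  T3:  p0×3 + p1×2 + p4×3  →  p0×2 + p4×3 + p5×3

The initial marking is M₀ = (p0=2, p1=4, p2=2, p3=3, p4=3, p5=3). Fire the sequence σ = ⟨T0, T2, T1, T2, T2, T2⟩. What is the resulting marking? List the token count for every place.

step 1: fire T0:  (p0=2, p1=4, p2=2, p3=3, p4=3, p5=3) → (p0=0, p1=4, p2=3, p3=1, p4=3, p5=3)
step 2: fire T2:  (p0=0, p1=4, p2=3, p3=1, p4=3, p5=3) → (p0=0, p1=6, p2=3, p3=1, p4=3, p5=5)
step 3: fire T1:  (p0=0, p1=6, p2=3, p3=1, p4=3, p5=5) → (p0=2, p1=6, p2=2, p3=1, p4=5, p5=4)
step 4: fire T2:  (p0=2, p1=6, p2=2, p3=1, p4=5, p5=4) → (p0=2, p1=8, p2=2, p3=1, p4=5, p5=6)
step 5: fire T2:  (p0=2, p1=8, p2=2, p3=1, p4=5, p5=6) → (p0=2, p1=10, p2=2, p3=1, p4=5, p5=8)
step 6: fire T2:  (p0=2, p1=10, p2=2, p3=1, p4=5, p5=8) → (p0=2, p1=12, p2=2, p3=1, p4=5, p5=10)

(p0=2, p1=12, p2=2, p3=1, p4=5, p5=10)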